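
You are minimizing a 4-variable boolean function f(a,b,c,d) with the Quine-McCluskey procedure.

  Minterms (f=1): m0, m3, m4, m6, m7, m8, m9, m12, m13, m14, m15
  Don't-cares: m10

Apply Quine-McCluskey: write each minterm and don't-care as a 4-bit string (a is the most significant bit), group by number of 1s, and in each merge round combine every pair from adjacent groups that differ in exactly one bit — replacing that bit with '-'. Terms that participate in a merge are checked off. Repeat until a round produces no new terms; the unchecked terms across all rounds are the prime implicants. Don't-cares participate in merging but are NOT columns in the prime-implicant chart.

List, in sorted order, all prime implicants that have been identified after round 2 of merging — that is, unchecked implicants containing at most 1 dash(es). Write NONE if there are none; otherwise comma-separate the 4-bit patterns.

size-2^0 implicants → 0000(✓)  0011(✓)  0100(✓)  0110(✓)  0111(✓)  1000(✓)  1001(✓)  1010(✓)  1100(✓)  1101(✓)  1110(✓)  1111(✓)
size-2^1 implicants → -000(✓)  -100(✓)  -110(✓)  -111(✓)  0-00(✓)  0-11  01-0(✓)  011-(✓)  1-00(✓)  1-01(✓)  1-10(✓)  10-0(✓)  100-(✓)  11-0(✓)  11-1(✓)  110-(✓)  111-(✓)
size-2^2 implicants → --00  -1-0  -11-  1--0  1-0-  11--
Unchecked terms (primes): --00, -1-0, -11-, 0-11, 1--0, 1-0-, 11--

0-11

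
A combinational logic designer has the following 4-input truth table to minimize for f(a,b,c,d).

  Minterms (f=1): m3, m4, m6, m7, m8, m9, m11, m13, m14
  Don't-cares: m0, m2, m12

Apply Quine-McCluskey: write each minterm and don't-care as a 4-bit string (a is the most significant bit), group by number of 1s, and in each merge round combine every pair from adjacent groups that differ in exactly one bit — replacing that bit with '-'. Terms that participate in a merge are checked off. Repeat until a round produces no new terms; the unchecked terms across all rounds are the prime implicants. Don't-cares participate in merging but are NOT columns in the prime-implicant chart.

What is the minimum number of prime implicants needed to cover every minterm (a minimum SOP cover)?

4

[col 0] 0000*, 0010*, 0011*, 0100*, 0110*, 0111*, 1000*, 1001*, 1011*, 1100*, 1101*, 1110*
[col 1] -000*, -011, -100*, -110*, 0-00*, 0-10*, 0-11*, 00-0*, 001-*, 01-0*, 011-*, 1-00*, 1-01*, 10-1, 100-*, 11-0*, 110-*
[col 2] --00, -1-0, 0--0, 0-1-, 1-0-
Prime implicants: --00, -011, -1-0, 0--0, 0-1-, 1-0-, 10-1
PI chart (minterm → PIs covering it):
  3 | -011,0-1-
  4 | --00,-1-0,0--0
  6 | -1-0,0--0,0-1-
  7 | 0-1-  (sole → essential)
  8 | --00,1-0-
  9 | 1-0-,10-1
  11 | -011,10-1
  13 | 1-0-  (sole → essential)
  14 | -1-0  (sole → essential)
Essential prime implicants: -1-0, 0-1-, 1-0-
Petrick residual → -011
Minimum SOP uses 4 PIs: b'cd + bd' + a'c + ac'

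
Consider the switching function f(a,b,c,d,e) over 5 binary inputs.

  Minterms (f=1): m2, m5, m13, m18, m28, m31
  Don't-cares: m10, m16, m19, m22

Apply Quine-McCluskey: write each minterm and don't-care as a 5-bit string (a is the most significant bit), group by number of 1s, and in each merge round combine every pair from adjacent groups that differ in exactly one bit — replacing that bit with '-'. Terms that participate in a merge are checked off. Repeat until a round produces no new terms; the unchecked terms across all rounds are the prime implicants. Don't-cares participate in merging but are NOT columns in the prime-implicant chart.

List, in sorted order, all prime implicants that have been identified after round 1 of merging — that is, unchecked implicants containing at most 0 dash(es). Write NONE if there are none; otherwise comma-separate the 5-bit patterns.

11100, 11111

Round 0: 00010✓ 00101✓ 01010✓ 01101✓ 10000✓ 10010✓ 10011✓ 10110✓ 11100 11111
Round 1: -0010 0-010 0-101 10-10 100-0 1001-
PIs = {-0010, 0-010, 0-101, 10-10, 100-0, 1001-, 11100, 11111}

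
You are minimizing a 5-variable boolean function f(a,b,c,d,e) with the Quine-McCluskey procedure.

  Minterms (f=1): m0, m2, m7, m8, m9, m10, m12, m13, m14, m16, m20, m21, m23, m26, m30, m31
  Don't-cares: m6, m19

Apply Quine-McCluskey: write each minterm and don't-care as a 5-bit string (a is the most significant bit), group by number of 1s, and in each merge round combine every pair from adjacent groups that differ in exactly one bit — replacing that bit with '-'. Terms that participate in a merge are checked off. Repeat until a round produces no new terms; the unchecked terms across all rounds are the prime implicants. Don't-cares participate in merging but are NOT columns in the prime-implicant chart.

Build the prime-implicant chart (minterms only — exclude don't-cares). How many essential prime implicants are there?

[col 0] 00000*, 00010*, 00110*, 00111*, 01000*, 01001*, 01010*, 01100*, 01101*, 01110*, 10000*, 10011*, 10100*, 10101*, 10111*, 11010*, 11110*, 11111*
[col 1] -0000, -0111, -1010*, -1110*, 0-000*, 0-010*, 0-110*, 00-10*, 000-0*, 0011-, 01-00*, 01-01*, 01-10*, 010-0*, 0100-*, 011-0*, 0110-*, 1-111, 10-00, 10-11, 101-1, 1010-, 11-10*, 1111-
[col 2] -1-10, 0--10, 0-0-0, 01--0, 01-0-
Prime implicants: -0000, -0111, -1-10, 0--10, 0-0-0, 0011-, 01--0, 01-0-, 1-111, 10-00, 10-11, 101-1, 1010-, 1111-
PI chart (minterm → PIs covering it):
  0 | -0000,0-0-0
  2 | 0--10,0-0-0
  7 | -0111,0011-
  8 | 0-0-0,01--0,01-0-
  9 | 01-0-  (sole → essential)
  10 | -1-10,0--10,0-0-0,01--0
  12 | 01--0,01-0-
  13 | 01-0-  (sole → essential)
  14 | -1-10,0--10,01--0
  16 | -0000,10-00
  20 | 10-00,1010-
  21 | 101-1,1010-
  23 | -0111,1-111,10-11,101-1
  26 | -1-10  (sole → essential)
  30 | -1-10,1111-
  31 | 1-111,1111-
Essential prime implicants: -1-10, 01-0-

2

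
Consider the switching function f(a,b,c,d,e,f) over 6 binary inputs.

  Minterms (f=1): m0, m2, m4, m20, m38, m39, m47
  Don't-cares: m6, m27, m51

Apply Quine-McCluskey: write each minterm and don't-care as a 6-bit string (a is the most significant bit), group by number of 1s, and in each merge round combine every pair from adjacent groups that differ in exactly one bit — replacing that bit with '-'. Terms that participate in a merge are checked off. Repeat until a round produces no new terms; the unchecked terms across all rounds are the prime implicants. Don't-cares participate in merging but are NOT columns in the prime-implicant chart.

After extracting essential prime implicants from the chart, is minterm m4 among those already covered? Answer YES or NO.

YES

Round 0: 000000✓ 000010✓ 000100✓ 000110✓ 010100✓ 011011 100110✓ 100111✓ 101111✓ 110011
Round 1: -00110 0-0100 000-00✓ 000-10✓ 0000-0✓ 0001-0✓ 10-111 10011-
Round 2: 000--0
PIs = {-00110, 0-0100, 000--0, 011011, 10-111, 10011-, 110011}
Coverage chart:
  m0: 000--0 ←essential
  m2: 000--0 ←essential
  m4: 0-0100,000--0
  m20: 0-0100 ←essential
  m38: -00110,10011-
  m39: 10-111,10011-
  m47: 10-111 ←essential
Essential: 0-0100, 000--0, 10-111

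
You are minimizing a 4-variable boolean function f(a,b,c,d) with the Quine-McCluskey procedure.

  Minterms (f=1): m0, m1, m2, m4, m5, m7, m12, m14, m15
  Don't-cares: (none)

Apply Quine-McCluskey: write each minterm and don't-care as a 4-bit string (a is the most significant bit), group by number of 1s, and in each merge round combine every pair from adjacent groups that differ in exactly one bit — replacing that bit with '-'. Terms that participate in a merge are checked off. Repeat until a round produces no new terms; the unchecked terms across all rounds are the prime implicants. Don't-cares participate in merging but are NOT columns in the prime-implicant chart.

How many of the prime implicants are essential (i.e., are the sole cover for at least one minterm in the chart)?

2

size-2^0 implicants → 0000(✓)  0001(✓)  0010(✓)  0100(✓)  0101(✓)  0111(✓)  1100(✓)  1110(✓)  1111(✓)
size-2^1 implicants → -100  -111  0-00(✓)  0-01(✓)  00-0  000-(✓)  01-1  010-(✓)  11-0  111-
size-2^2 implicants → 0-0-
Unchecked terms (primes): -100, -111, 0-0-, 00-0, 01-1, 11-0, 111-
Minterm coverage:
  m0 ⊆ 0-0-,00-0
  m1 ⊆ 0-0- [E]
  m2 ⊆ 00-0 [E]
  m4 ⊆ -100,0-0-
  m5 ⊆ 0-0-,01-1
  m7 ⊆ -111,01-1
  m12 ⊆ -100,11-0
  m14 ⊆ 11-0,111-
  m15 ⊆ -111,111-
E = {0-0-, 00-0}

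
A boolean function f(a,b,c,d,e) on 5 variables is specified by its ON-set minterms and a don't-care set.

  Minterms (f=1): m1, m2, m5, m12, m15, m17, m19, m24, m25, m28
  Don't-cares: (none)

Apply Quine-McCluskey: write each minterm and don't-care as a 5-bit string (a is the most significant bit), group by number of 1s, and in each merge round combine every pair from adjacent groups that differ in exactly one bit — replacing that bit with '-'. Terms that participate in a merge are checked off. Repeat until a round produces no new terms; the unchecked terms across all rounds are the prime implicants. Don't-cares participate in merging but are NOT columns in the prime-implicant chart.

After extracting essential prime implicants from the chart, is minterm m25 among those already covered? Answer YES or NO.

Round 0: 00001✓ 00010 00101✓ 01100✓ 01111 10001✓ 10011✓ 11000✓ 11001✓ 11100✓
Round 1: -0001 -1100 00-01 1-001 100-1 11-00 1100-
PIs = {-0001, -1100, 00-01, 00010, 01111, 1-001, 100-1, 11-00, 1100-}
Coverage chart:
  m1: -0001,00-01
  m2: 00010 ←essential
  m5: 00-01 ←essential
  m12: -1100 ←essential
  m15: 01111 ←essential
  m17: -0001,1-001,100-1
  m19: 100-1 ←essential
  m24: 11-00,1100-
  m25: 1-001,1100-
  m28: -1100,11-00
Essential: -1100, 00-01, 00010, 01111, 100-1

NO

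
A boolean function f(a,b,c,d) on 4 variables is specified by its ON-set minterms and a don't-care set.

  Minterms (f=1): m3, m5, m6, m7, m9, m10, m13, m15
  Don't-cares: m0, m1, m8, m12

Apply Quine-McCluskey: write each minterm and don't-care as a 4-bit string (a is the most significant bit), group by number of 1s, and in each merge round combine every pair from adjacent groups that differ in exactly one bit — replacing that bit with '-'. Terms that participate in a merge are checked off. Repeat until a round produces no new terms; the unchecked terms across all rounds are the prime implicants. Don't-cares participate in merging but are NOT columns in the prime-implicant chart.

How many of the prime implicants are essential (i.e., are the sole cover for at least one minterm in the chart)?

4

size-2^0 implicants → 0000(✓)  0001(✓)  0011(✓)  0101(✓)  0110(✓)  0111(✓)  1000(✓)  1001(✓)  1010(✓)  1100(✓)  1101(✓)  1111(✓)
size-2^1 implicants → -000(✓)  -001(✓)  -101(✓)  -111(✓)  0-01(✓)  0-11(✓)  00-1(✓)  000-(✓)  01-1(✓)  011-  1-00(✓)  1-01(✓)  10-0  100-(✓)  11-1(✓)  110-(✓)
size-2^2 implicants → --01  -00-  -1-1  0--1  1-0-
Unchecked terms (primes): --01, -00-, -1-1, 0--1, 011-, 1-0-, 10-0
Minterm coverage:
  m3 ⊆ 0--1 [E]
  m5 ⊆ --01,-1-1,0--1
  m6 ⊆ 011- [E]
  m7 ⊆ -1-1,0--1,011-
  m9 ⊆ --01,-00-,1-0-
  m10 ⊆ 10-0 [E]
  m13 ⊆ --01,-1-1,1-0-
  m15 ⊆ -1-1 [E]
E = {-1-1, 0--1, 011-, 10-0}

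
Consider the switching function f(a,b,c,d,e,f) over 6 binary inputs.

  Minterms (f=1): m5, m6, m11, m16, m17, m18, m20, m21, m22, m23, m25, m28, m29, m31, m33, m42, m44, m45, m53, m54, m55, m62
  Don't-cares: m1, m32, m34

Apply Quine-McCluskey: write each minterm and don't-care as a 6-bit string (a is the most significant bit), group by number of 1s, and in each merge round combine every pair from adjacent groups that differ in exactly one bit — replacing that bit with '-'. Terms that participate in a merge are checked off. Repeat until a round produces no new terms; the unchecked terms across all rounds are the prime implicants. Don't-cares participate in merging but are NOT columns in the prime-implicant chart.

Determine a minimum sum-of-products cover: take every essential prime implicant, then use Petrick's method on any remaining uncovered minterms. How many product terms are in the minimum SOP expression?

12

size-2^0 implicants → 000001(✓)  000101(✓)  000110(✓)  001011  010000(✓)  010001(✓)  010010(✓)  010100(✓)  010101(✓)  010110(✓)  010111(✓)  011001(✓)  011100(✓)  011101(✓)  011111(✓)  100000(✓)  100001(✓)  100010(✓)  101010(✓)  101100(✓)  101101(✓)  110101(✓)  110110(✓)  110111(✓)  111110(✓)
size-2^1 implicants → -00001  -10101(✓)  -10110(✓)  -10111(✓)  0-0001(✓)  0-0101(✓)  0-0110  000-01(✓)  01-001(✓)  01-100(✓)  01-101(✓)  01-111(✓)  010-00(✓)  010-01(✓)  010-10(✓)  0100-0(✓)  01000-(✓)  0101-0(✓)  0101-1(✓)  01010-(✓)  01011-(✓)  011-01(✓)  0111-1(✓)  01110-(✓)  10-010  1000-0  10000-  10110-  11-110  1101-1(✓)  11011-(✓)
size-2^2 implicants → -101-1  -1011-  0-0-01  01--01  01-1-1  01-10-  010--0  010-0-  0101--
Unchecked terms (primes): -00001, -101-1, -1011-, 0-0-01, 0-0110, 001011, 01--01, 01-1-1, 01-10-, 010--0, 010-0-, 0101--, 10-010, 1000-0, 10000-, 10110-, 11-110
Minterm coverage:
  m5 ⊆ 0-0-01 [E]
  m6 ⊆ 0-0110 [E]
  m11 ⊆ 001011 [E]
  m16 ⊆ 010--0,010-0-
  m17 ⊆ 0-0-01,01--01,010-0-
  m18 ⊆ 010--0 [E]
  m20 ⊆ 01-10-,010--0,010-0-,0101--
  m21 ⊆ -101-1,0-0-01,01--01,01-1-1,01-10-,010-0-,0101--
  m22 ⊆ -1011-,0-0110,010--0,0101--
  m23 ⊆ -101-1,-1011-,01-1-1,0101--
  m25 ⊆ 01--01 [E]
  m28 ⊆ 01-10- [E]
  m29 ⊆ 01--01,01-1-1,01-10-
  m31 ⊆ 01-1-1 [E]
  m33 ⊆ -00001,10000-
  m42 ⊆ 10-010 [E]
  m44 ⊆ 10110- [E]
  m45 ⊆ 10110- [E]
  m53 ⊆ -101-1 [E]
  m54 ⊆ -1011-,11-110
  m55 ⊆ -101-1,-1011-
  m62 ⊆ 11-110 [E]
E = {-101-1, 0-0-01, 0-0110, 001011, 01--01, 01-1-1, 01-10-, 010--0, 10-010, 10110-, 11-110}
Petrick residual → -00001
Cover = b'c'd'e'f + bc'df + a'c'e'f + a'c'def' + a'b'cd'ef + a'be'f + a'bdf + a'bde' + a'bc'f' + ab'd'ef' + ab'cde' + abdef'  |cover|=12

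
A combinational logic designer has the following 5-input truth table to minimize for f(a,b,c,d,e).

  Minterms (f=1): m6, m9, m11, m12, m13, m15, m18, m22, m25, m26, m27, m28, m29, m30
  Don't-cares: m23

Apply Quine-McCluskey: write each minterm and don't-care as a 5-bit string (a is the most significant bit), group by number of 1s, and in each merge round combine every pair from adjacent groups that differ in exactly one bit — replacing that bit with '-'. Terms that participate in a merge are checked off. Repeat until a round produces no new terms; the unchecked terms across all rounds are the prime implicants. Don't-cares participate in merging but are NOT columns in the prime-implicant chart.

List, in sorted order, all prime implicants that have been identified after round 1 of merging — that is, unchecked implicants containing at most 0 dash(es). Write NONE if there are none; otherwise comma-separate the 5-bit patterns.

NONE

[col 0] 00110*, 01001*, 01011*, 01100*, 01101*, 01111*, 10010*, 10110*, 10111*, 11001*, 11010*, 11011*, 11100*, 11101*, 11110*
[col 1] -0110, -1001*, -1011*, -1100*, -1101*, 01-01*, 01-11*, 010-1*, 011-1*, 0110-*, 1-010*, 1-110*, 10-10*, 1011-, 11-01*, 11-10*, 110-1*, 1101-, 111-0, 1110-*
[col 2] -1-01, -10-1, -110-, 01--1, 1--10
Prime implicants: -0110, -1-01, -10-1, -110-, 01--1, 1--10, 1011-, 1101-, 111-0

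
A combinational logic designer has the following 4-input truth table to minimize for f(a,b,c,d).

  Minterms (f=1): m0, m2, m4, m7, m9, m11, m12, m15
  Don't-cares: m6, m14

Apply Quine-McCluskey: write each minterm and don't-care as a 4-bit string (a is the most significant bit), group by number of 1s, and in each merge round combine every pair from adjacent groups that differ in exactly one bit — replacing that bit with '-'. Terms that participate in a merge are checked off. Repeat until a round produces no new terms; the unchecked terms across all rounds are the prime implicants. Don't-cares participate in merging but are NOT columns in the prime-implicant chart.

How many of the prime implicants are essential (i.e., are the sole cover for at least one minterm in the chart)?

4

size-2^0 implicants → 0000(✓)  0010(✓)  0100(✓)  0110(✓)  0111(✓)  1001(✓)  1011(✓)  1100(✓)  1110(✓)  1111(✓)
size-2^1 implicants → -100(✓)  -110(✓)  -111(✓)  0-00(✓)  0-10(✓)  00-0(✓)  01-0(✓)  011-(✓)  1-11  10-1  11-0(✓)  111-(✓)
size-2^2 implicants → -1-0  -11-  0--0
Unchecked terms (primes): -1-0, -11-, 0--0, 1-11, 10-1
Minterm coverage:
  m0 ⊆ 0--0 [E]
  m2 ⊆ 0--0 [E]
  m4 ⊆ -1-0,0--0
  m7 ⊆ -11- [E]
  m9 ⊆ 10-1 [E]
  m11 ⊆ 1-11,10-1
  m12 ⊆ -1-0 [E]
  m15 ⊆ -11-,1-11
E = {-1-0, -11-, 0--0, 10-1}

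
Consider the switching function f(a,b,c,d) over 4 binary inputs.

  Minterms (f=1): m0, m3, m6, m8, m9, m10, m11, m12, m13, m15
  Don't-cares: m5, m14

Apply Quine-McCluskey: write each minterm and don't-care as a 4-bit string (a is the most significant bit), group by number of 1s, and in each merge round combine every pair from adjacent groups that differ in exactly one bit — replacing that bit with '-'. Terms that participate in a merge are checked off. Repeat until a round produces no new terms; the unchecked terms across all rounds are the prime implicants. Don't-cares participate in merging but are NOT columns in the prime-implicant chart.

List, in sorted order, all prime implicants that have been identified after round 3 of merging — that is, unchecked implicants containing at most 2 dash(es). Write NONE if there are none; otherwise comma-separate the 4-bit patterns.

Round 0: 0000✓ 0011✓ 0101✓ 0110✓ 1000✓ 1001✓ 1010✓ 1011✓ 1100✓ 1101✓ 1110✓ 1111✓
Round 1: -000 -011 -101 -110 1-00✓ 1-01✓ 1-10✓ 1-11✓ 10-0✓ 10-1✓ 100-✓ 101-✓ 11-0✓ 11-1✓ 110-✓ 111-✓
Round 2: 1--0✓ 1--1✓ 1-0-✓ 1-1-✓ 10--✓ 11--✓
Round 3: 1---
PIs = {-000, -011, -101, -110, 1---}

-000, -011, -101, -110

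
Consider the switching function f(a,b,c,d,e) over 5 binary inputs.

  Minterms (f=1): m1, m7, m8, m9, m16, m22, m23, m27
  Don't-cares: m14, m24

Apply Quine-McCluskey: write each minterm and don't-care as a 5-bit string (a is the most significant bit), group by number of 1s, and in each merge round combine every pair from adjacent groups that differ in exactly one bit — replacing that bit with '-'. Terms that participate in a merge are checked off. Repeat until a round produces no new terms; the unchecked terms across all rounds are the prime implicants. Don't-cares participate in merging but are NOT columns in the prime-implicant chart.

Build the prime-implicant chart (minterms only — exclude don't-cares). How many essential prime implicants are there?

5

size-2^0 implicants → 00001(✓)  00111(✓)  01000(✓)  01001(✓)  01110  10000(✓)  10110(✓)  10111(✓)  11000(✓)  11011
size-2^1 implicants → -0111  -1000  0-001  0100-  1-000  1011-
Unchecked terms (primes): -0111, -1000, 0-001, 0100-, 01110, 1-000, 1011-, 11011
Minterm coverage:
  m1 ⊆ 0-001 [E]
  m7 ⊆ -0111 [E]
  m8 ⊆ -1000,0100-
  m9 ⊆ 0-001,0100-
  m16 ⊆ 1-000 [E]
  m22 ⊆ 1011- [E]
  m23 ⊆ -0111,1011-
  m27 ⊆ 11011 [E]
E = {-0111, 0-001, 1-000, 1011-, 11011}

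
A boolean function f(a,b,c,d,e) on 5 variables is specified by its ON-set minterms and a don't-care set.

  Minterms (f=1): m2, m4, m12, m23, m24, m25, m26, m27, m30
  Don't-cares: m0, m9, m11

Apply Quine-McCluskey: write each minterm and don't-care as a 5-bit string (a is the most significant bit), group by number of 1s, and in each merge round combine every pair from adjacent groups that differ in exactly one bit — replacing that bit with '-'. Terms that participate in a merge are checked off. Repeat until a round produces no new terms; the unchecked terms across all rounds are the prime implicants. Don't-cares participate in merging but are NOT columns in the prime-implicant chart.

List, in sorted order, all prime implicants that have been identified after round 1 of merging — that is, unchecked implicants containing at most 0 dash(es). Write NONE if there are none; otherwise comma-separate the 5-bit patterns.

size-2^0 implicants → 00000(✓)  00010(✓)  00100(✓)  01001(✓)  01011(✓)  01100(✓)  10111  11000(✓)  11001(✓)  11010(✓)  11011(✓)  11110(✓)
size-2^1 implicants → -1001(✓)  -1011(✓)  0-100  00-00  000-0  010-1(✓)  11-10  110-0(✓)  110-1(✓)  1100-(✓)  1101-(✓)
size-2^2 implicants → -10-1  110--
Unchecked terms (primes): -10-1, 0-100, 00-00, 000-0, 10111, 11-10, 110--

10111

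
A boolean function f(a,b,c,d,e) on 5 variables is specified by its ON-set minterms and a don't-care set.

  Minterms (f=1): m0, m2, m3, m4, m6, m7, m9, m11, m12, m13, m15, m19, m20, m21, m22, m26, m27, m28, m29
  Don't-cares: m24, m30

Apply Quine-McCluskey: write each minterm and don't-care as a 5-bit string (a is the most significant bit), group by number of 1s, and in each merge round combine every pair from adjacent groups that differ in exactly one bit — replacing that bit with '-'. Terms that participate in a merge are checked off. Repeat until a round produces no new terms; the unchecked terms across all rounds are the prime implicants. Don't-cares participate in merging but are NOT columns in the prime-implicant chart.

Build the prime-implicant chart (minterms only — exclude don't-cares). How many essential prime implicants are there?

size-2^0 implicants → 00000(✓)  00010(✓)  00011(✓)  00100(✓)  00110(✓)  00111(✓)  01001(✓)  01011(✓)  01100(✓)  01101(✓)  01111(✓)  10011(✓)  10100(✓)  10101(✓)  10110(✓)  11000(✓)  11010(✓)  11011(✓)  11100(✓)  11101(✓)  11110(✓)
size-2^1 implicants → -0011(✓)  -0100(✓)  -0110(✓)  -1011(✓)  -1100(✓)  -1101(✓)  0-011(✓)  0-100(✓)  0-111(✓)  00-00(✓)  00-10(✓)  00-11(✓)  000-0(✓)  0001-(✓)  001-0(✓)  0011-(✓)  01-01(✓)  01-11(✓)  010-1(✓)  011-1(✓)  0110-(✓)  1-011(✓)  1-100(✓)  1-101(✓)  1-110(✓)  101-0(✓)  1010-(✓)  11-00(✓)  11-10(✓)  110-0(✓)  1101-  111-0(✓)  1110-(✓)
size-2^2 implicants → --011  --100  -01-0  -110-  0--11  00--0  00-1-  01--1  1-1-0  1-10-  11--0
Unchecked terms (primes): --011, --100, -01-0, -110-, 0--11, 00--0, 00-1-, 01--1, 1-1-0, 1-10-, 11--0, 1101-
Minterm coverage:
  m0 ⊆ 00--0 [E]
  m2 ⊆ 00--0,00-1-
  m3 ⊆ --011,0--11,00-1-
  m4 ⊆ --100,-01-0,00--0
  m6 ⊆ -01-0,00--0,00-1-
  m7 ⊆ 0--11,00-1-
  m9 ⊆ 01--1 [E]
  m11 ⊆ --011,0--11,01--1
  m12 ⊆ --100,-110-
  m13 ⊆ -110-,01--1
  m15 ⊆ 0--11,01--1
  m19 ⊆ --011 [E]
  m20 ⊆ --100,-01-0,1-1-0,1-10-
  m21 ⊆ 1-10- [E]
  m22 ⊆ -01-0,1-1-0
  m26 ⊆ 11--0,1101-
  m27 ⊆ --011,1101-
  m28 ⊆ --100,-110-,1-1-0,1-10-,11--0
  m29 ⊆ -110-,1-10-
E = {--011, 00--0, 01--1, 1-10-}

4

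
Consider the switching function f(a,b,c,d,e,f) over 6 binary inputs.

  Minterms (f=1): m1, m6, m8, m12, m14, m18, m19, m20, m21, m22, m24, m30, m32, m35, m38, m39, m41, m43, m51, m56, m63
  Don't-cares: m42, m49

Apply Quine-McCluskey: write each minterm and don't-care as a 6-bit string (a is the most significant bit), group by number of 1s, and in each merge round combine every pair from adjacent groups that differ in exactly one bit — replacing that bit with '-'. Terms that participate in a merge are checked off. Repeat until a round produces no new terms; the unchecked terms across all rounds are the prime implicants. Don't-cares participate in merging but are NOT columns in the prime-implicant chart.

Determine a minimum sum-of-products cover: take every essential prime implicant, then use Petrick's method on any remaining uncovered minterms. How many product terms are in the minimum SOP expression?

11

[col 0] 000001, 000110*, 001000*, 001100*, 001110*, 010010*, 010011*, 010100*, 010101*, 010110*, 011000*, 011110*, 100000, 100011*, 100110*, 100111*, 101001*, 101010*, 101011*, 110001*, 110011*, 111000*, 111111
[col 1] -00110, -10011, -11000, 0-0110*, 0-1000, 0-1110*, 00-110*, 001-00, 0011-0, 01-110*, 010-10, 01001-, 0101-0, 01010-, 1-0011, 10-011, 100-11, 10011-, 1010-1, 10101-, 1100-1
[col 2] 0--110
Prime implicants: -00110, -10011, -11000, 0--110, 0-1000, 000001, 001-00, 0011-0, 010-10, 01001-, 0101-0, 01010-, 1-0011, 10-011, 100-11, 100000, 10011-, 1010-1, 10101-, 1100-1, 111111
PI chart (minterm → PIs covering it):
  1 | 000001  (sole → essential)
  6 | -00110,0--110
  8 | 0-1000,001-00
  12 | 001-00,0011-0
  14 | 0--110,0011-0
  18 | 010-10,01001-
  19 | -10011,01001-
  20 | 0101-0,01010-
  21 | 01010-  (sole → essential)
  22 | 0--110,010-10,0101-0
  24 | -11000,0-1000
  30 | 0--110  (sole → essential)
  32 | 100000  (sole → essential)
  35 | 1-0011,10-011,100-11
  38 | -00110,10011-
  39 | 100-11,10011-
  41 | 1010-1  (sole → essential)
  43 | 10-011,1010-1,10101-
  51 | -10011,1-0011,1100-1
  56 | -11000  (sole → essential)
  63 | 111111  (sole → essential)
Essential prime implicants: -11000, 0--110, 000001, 01010-, 100000, 1010-1, 111111
Petrick residual → 001-00, 01001-, 1-0011, 10011-
Minimum SOP uses 11 PIs: bcd'e'f' + a'def' + a'b'c'd'e'f + a'b'ce'f' + a'bc'd'e + a'bc'de' + ac'd'ef + ab'c'd'e'f' + ab'c'de + ab'cd'f + abcdef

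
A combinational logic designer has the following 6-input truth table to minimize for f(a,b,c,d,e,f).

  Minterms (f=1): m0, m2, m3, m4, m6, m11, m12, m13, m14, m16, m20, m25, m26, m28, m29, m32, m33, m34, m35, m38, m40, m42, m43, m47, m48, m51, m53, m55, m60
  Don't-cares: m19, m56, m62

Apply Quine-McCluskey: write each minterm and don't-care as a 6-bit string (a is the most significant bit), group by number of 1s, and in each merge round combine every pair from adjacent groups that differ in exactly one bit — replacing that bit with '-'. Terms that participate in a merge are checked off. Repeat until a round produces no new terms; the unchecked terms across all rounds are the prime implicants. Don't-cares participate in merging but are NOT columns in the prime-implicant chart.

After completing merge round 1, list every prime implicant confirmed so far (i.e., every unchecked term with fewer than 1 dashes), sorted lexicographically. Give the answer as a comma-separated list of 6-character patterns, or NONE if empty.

Round 0: 000000✓ 000010✓ 000011✓ 000100✓ 000110✓ 001011✓ 001100✓ 001101✓ 001110✓ 010000✓ 010011✓ 010100✓ 011001✓ 011010 011100✓ 011101✓ 100000✓ 100001✓ 100010✓ 100011✓ 100110✓ 101000✓ 101010✓ 101011✓ 101111✓ 110000✓ 110011✓ 110101✓ 110111✓ 111000✓ 111100✓ 111110✓
Round 1: -00000✓ -00010✓ -00011✓ -00110✓ -01011✓ -10000✓ -10011✓ -11100 0-0000✓ 0-0011✓ 0-0100✓ 0-1100✓ 0-1101✓ 00-011✓ 00-100✓ 00-110✓ 000-00✓ 000-10✓ 0000-0✓ 00001-✓ 0001-0✓ 0011-0✓ 00110-✓ 01-100✓ 010-00✓ 011-01 01110-✓ 1-0000✓ 1-0011✓ 1-1000✓ 10-000✓ 10-010✓ 10-011✓ 100-10✓ 1000-0✓ 1000-1✓ 10000-✓ 10001-✓ 101-11 1010-0✓ 10101-✓ 11-000✓ 110-11 1101-1 111-00 1111-0
Round 2: --0000 --0011 -0-011 -00-10 -000-0 -0001- 0--100 0-0-00 0-110- 00-1-0 000--0 1--000 10-0-0 10-01- 1000--
PIs = {--0000, --0011, -0-011, -00-10, -000-0, -0001-, -11100, 0--100, 0-0-00, 0-110-, 00-1-0, 000--0, 011-01, 011010, 1--000, 10-0-0, 10-01-, 1000--, 101-11, 110-11, 1101-1, 111-00, 1111-0}

011010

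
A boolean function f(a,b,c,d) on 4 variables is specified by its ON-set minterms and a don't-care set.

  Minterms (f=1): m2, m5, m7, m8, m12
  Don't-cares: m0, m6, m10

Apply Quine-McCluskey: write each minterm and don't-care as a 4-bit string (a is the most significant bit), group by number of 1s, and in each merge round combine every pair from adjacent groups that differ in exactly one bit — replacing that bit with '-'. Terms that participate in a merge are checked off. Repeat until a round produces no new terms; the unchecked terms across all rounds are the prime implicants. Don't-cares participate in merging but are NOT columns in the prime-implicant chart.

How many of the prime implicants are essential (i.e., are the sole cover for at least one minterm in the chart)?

2

Round 0: 0000✓ 0010✓ 0101✓ 0110✓ 0111✓ 1000✓ 1010✓ 1100✓
Round 1: -000✓ -010✓ 0-10 00-0✓ 01-1 011- 1-00 10-0✓
Round 2: -0-0
PIs = {-0-0, 0-10, 01-1, 011-, 1-00}
Coverage chart:
  m2: -0-0,0-10
  m5: 01-1 ←essential
  m7: 01-1,011-
  m8: -0-0,1-00
  m12: 1-00 ←essential
Essential: 01-1, 1-00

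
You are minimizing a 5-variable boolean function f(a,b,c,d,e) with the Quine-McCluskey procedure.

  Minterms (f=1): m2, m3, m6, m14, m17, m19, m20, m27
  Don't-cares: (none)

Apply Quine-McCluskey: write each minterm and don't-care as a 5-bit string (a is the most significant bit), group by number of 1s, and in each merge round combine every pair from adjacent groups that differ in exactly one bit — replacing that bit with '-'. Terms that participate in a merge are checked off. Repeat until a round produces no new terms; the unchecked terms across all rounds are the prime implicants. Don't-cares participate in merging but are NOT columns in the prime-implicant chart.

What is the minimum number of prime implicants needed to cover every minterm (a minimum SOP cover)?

size-2^0 implicants → 00010(✓)  00011(✓)  00110(✓)  01110(✓)  10001(✓)  10011(✓)  10100  11011(✓)
size-2^1 implicants → -0011  0-110  00-10  0001-  1-011  100-1
Unchecked terms (primes): -0011, 0-110, 00-10, 0001-, 1-011, 100-1, 10100
Minterm coverage:
  m2 ⊆ 00-10,0001-
  m3 ⊆ -0011,0001-
  m6 ⊆ 0-110,00-10
  m14 ⊆ 0-110 [E]
  m17 ⊆ 100-1 [E]
  m19 ⊆ -0011,1-011,100-1
  m20 ⊆ 10100 [E]
  m27 ⊆ 1-011 [E]
E = {0-110, 1-011, 100-1, 10100}
Petrick residual → 0001-
Cover = a'cde' + a'b'c'd + ac'de + ab'c'e + ab'cd'e'  |cover|=5

5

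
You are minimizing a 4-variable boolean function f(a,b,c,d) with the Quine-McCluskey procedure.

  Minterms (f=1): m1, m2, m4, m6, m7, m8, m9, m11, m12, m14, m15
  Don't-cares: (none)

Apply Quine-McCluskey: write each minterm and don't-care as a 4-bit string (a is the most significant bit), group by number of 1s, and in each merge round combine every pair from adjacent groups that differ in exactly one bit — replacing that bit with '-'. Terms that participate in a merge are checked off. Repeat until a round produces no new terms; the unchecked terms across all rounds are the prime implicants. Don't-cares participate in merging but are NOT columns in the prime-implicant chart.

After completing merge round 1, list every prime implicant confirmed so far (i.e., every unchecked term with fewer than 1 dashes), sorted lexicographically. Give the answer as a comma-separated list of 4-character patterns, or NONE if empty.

NONE

[col 0] 0001*, 0010*, 0100*, 0110*, 0111*, 1000*, 1001*, 1011*, 1100*, 1110*, 1111*
[col 1] -001, -100*, -110*, -111*, 0-10, 01-0*, 011-*, 1-00, 1-11, 10-1, 100-, 11-0*, 111-*
[col 2] -1-0, -11-
Prime implicants: -001, -1-0, -11-, 0-10, 1-00, 1-11, 10-1, 100-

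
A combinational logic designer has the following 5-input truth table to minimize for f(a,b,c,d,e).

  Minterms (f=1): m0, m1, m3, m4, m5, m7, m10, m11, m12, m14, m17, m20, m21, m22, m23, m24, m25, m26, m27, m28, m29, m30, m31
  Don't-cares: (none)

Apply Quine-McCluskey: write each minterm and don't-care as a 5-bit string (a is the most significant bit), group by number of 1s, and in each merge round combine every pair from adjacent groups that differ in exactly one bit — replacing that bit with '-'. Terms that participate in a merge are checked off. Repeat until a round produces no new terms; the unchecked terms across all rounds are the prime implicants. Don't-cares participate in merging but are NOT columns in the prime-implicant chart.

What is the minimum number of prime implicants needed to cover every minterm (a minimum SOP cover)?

Round 0: 00000✓ 00001✓ 00011✓ 00100✓ 00101✓ 00111✓ 01010✓ 01011✓ 01100✓ 01110✓ 10001✓ 10100✓ 10101✓ 10110✓ 10111✓ 11000✓ 11001✓ 11010✓ 11011✓ 11100✓ 11101✓ 11110✓ 11111✓
Round 1: -0001✓ -0100✓ -0101✓ -0111✓ -1010✓ -1011✓ -1100✓ -1110✓ 0-011 0-100✓ 00-00✓ 00-01✓ 00-11✓ 000-1✓ 0000-✓ 001-1✓ 0010-✓ 01-10✓ 0101-✓ 011-0✓ 1-001✓ 1-100✓ 1-101✓ 1-110✓ 1-111✓ 10-01✓ 101-0✓ 101-1✓ 1010-✓ 1011-✓ 11-00✓ 11-01✓ 11-10✓ 11-11✓ 110-0✓ 110-1✓ 1100-✓ 1101-✓ 111-0✓ 111-1✓ 1110-✓ 1111-✓
Round 2: --100 -0-01 -01-1 -010- -1-10 -101- -11-0 00--1 00-0- 1--01 1-1-0✓ 1-1-1✓ 1-10-✓ 1-11-✓ 101--✓ 11--0✓ 11--1✓ 11-0-✓ 11-1-✓ 110--✓ 111--✓
Round 3: 1-1-- 11---
PIs = {--100, -0-01, -01-1, -010-, -1-10, -101-, -11-0, 0-011, 00--1, 00-0-, 1--01, 1-1--, 11---}
Coverage chart:
  m0: 00-0- ←essential
  m1: -0-01,00--1,00-0-
  m3: 0-011,00--1
  m4: --100,-010-,00-0-
  m5: -0-01,-01-1,-010-,00--1,00-0-
  m7: -01-1,00--1
  m10: -1-10,-101-
  m11: -101-,0-011
  m12: --100,-11-0
  m14: -1-10,-11-0
  m17: -0-01,1--01
  m20: --100,-010-,1-1--
  m21: -0-01,-01-1,-010-,1--01,1-1--
  m22: 1-1-- ←essential
  m23: -01-1,1-1--
  m24: 11--- ←essential
  m25: 1--01,11---
  m26: -1-10,-101-,11---
  m27: -101-,11---
  m28: --100,-11-0,1-1--,11---
  m29: 1--01,1-1--,11---
  m30: -1-10,-11-0,1-1--,11---
  m31: 1-1--,11---
Essential: 00-0-, 1-1--, 11---
Petrick residual → -0-01, -101-, -11-0, 00--1
Min cover (7 terms): b'd'e + bc'd + bce' + a'b'e + a'b'd' + ac + ab

7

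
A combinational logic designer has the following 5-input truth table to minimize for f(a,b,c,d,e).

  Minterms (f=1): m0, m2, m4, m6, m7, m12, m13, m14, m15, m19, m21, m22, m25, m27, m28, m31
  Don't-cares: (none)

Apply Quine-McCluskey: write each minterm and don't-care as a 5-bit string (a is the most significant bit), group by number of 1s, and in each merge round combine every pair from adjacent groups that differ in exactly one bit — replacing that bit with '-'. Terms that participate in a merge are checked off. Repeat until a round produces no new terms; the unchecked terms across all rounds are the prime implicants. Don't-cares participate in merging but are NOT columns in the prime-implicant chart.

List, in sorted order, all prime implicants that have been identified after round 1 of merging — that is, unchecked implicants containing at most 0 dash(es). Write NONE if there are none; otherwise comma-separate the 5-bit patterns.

size-2^0 implicants → 00000(✓)  00010(✓)  00100(✓)  00110(✓)  00111(✓)  01100(✓)  01101(✓)  01110(✓)  01111(✓)  10011(✓)  10101  10110(✓)  11001(✓)  11011(✓)  11100(✓)  11111(✓)
size-2^1 implicants → -0110  -1100  -1111  0-100(✓)  0-110(✓)  0-111(✓)  00-00(✓)  00-10(✓)  000-0(✓)  001-0(✓)  0011-(✓)  011-0(✓)  011-1(✓)  0110-(✓)  0111-(✓)  1-011  11-11  110-1
size-2^2 implicants → 0-1-0  0-11-  00--0  011--
Unchecked terms (primes): -0110, -1100, -1111, 0-1-0, 0-11-, 00--0, 011--, 1-011, 10101, 11-11, 110-1

10101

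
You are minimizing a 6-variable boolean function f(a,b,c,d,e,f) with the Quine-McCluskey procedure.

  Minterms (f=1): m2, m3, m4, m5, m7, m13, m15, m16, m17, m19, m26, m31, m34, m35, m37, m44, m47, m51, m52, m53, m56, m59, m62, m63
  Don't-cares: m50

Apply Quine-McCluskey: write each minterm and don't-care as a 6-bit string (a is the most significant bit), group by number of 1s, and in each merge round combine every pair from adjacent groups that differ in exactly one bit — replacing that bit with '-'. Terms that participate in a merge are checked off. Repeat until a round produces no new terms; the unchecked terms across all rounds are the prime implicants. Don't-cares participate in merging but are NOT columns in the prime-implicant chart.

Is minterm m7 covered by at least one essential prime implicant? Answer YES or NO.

YES

size-2^0 implicants → 000010(✓)  000011(✓)  000100(✓)  000101(✓)  000111(✓)  001101(✓)  001111(✓)  010000(✓)  010001(✓)  010011(✓)  011010  011111(✓)  100010(✓)  100011(✓)  100101(✓)  101100  101111(✓)  110010(✓)  110011(✓)  110100(✓)  110101(✓)  111000  111011(✓)  111110(✓)  111111(✓)
size-2^1 implicants → -00010(✓)  -00011(✓)  -00101  -01111(✓)  -10011(✓)  -11111(✓)  0-0011(✓)  0-1111(✓)  00-101(✓)  00-111(✓)  000-11  00001-(✓)  0001-1(✓)  00010-  0011-1(✓)  0100-1  01000-  1-0010(✓)  1-0011(✓)  1-0101  1-1111(✓)  10001-(✓)  11-011  11001-(✓)  11010-  111-11  11111-
size-2^2 implicants → --0011  --1111  -0001-  00-1-1  1-001-
Unchecked terms (primes): --0011, --1111, -0001-, -00101, 00-1-1, 000-11, 00010-, 0100-1, 01000-, 011010, 1-001-, 1-0101, 101100, 11-011, 11010-, 111-11, 111000, 11111-
Minterm coverage:
  m2 ⊆ -0001- [E]
  m3 ⊆ --0011,-0001-,000-11
  m4 ⊆ 00010- [E]
  m5 ⊆ -00101,00-1-1,00010-
  m7 ⊆ 00-1-1,000-11
  m13 ⊆ 00-1-1 [E]
  m15 ⊆ --1111,00-1-1
  m16 ⊆ 01000- [E]
  m17 ⊆ 0100-1,01000-
  m19 ⊆ --0011,0100-1
  m26 ⊆ 011010 [E]
  m31 ⊆ --1111 [E]
  m34 ⊆ -0001-,1-001-
  m35 ⊆ --0011,-0001-,1-001-
  m37 ⊆ -00101,1-0101
  m44 ⊆ 101100 [E]
  m47 ⊆ --1111 [E]
  m51 ⊆ --0011,1-001-,11-011
  m52 ⊆ 11010- [E]
  m53 ⊆ 1-0101,11010-
  m56 ⊆ 111000 [E]
  m59 ⊆ 11-011,111-11
  m62 ⊆ 11111- [E]
  m63 ⊆ --1111,111-11,11111-
E = {--1111, -0001-, 00-1-1, 00010-, 01000-, 011010, 101100, 11010-, 111000, 11111-}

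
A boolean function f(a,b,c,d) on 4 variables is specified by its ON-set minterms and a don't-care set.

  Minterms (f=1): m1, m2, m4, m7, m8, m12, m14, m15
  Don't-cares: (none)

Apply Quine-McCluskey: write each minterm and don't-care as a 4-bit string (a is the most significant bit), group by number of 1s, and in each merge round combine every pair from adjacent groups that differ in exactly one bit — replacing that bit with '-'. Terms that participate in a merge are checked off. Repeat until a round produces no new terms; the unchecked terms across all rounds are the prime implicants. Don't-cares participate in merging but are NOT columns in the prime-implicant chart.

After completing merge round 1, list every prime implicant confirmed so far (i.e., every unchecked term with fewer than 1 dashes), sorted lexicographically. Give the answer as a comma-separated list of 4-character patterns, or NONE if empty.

0001, 0010

[col 0] 0001, 0010, 0100*, 0111*, 1000*, 1100*, 1110*, 1111*
[col 1] -100, -111, 1-00, 11-0, 111-
Prime implicants: -100, -111, 0001, 0010, 1-00, 11-0, 111-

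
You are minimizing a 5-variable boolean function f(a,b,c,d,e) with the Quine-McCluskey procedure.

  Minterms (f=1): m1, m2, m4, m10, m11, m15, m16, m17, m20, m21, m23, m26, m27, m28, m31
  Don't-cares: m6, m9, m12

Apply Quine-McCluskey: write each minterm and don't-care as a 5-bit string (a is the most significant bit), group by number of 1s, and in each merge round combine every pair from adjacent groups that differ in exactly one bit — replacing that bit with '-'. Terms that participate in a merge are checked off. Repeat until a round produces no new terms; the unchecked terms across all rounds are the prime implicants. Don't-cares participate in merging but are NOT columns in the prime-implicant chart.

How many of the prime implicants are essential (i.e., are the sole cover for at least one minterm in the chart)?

[col 0] 00001*, 00010*, 00100*, 00110*, 01001*, 01010*, 01011*, 01100*, 01111*, 10000*, 10001*, 10100*, 10101*, 10111*, 11010*, 11011*, 11100*, 11111*
[col 1] -0001, -0100*, -1010*, -1011*, -1100*, -1111*, 0-001, 0-010, 0-100*, 00-10, 001-0, 01-11*, 010-1, 0101-*, 1-100*, 1-111, 10-00*, 10-01*, 1000-*, 101-1, 1010-*, 11-11*, 1101-*
[col 2] --100, -1-11, -101-, 10-0-
Prime implicants: --100, -0001, -1-11, -101-, 0-001, 0-010, 00-10, 001-0, 010-1, 1-111, 10-0-, 101-1
PI chart (minterm → PIs covering it):
  1 | -0001,0-001
  2 | 0-010,00-10
  4 | --100,001-0
  10 | -101-,0-010
  11 | -1-11,-101-,010-1
  15 | -1-11  (sole → essential)
  16 | 10-0-  (sole → essential)
  17 | -0001,10-0-
  20 | --100,10-0-
  21 | 10-0-,101-1
  23 | 1-111,101-1
  26 | -101-  (sole → essential)
  27 | -1-11,-101-
  28 | --100  (sole → essential)
  31 | -1-11,1-111
Essential prime implicants: --100, -1-11, -101-, 10-0-

4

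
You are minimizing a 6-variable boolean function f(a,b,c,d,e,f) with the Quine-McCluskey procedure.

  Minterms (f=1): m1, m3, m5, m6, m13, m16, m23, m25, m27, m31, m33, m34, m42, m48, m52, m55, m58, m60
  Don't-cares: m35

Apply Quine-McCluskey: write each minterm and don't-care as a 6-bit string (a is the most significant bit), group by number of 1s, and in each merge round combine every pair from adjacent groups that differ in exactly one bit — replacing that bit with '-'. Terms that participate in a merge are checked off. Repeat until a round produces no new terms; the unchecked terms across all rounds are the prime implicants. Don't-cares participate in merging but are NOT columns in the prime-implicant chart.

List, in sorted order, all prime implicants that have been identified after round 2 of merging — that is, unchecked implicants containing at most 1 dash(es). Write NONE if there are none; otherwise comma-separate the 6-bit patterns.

Round 0: 000001✓ 000011✓ 000101✓ 000110 001101✓ 010000✓ 010111✓ 011001✓ 011011✓ 011111✓ 100001✓ 100010✓ 100011✓ 101010✓ 110000✓ 110100✓ 110111✓ 111010✓ 111100✓
Round 1: -00001✓ -00011✓ -10000 -10111 00-101 000-01 0000-1✓ 01-111 011-11 0110-1 1-1010 10-010 1000-1✓ 10001- 11-100 110-00
Round 2: -000-1
PIs = {-000-1, -10000, -10111, 00-101, 000-01, 000110, 01-111, 011-11, 0110-1, 1-1010, 10-010, 10001-, 11-100, 110-00}

-10000, -10111, 00-101, 000-01, 000110, 01-111, 011-11, 0110-1, 1-1010, 10-010, 10001-, 11-100, 110-00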